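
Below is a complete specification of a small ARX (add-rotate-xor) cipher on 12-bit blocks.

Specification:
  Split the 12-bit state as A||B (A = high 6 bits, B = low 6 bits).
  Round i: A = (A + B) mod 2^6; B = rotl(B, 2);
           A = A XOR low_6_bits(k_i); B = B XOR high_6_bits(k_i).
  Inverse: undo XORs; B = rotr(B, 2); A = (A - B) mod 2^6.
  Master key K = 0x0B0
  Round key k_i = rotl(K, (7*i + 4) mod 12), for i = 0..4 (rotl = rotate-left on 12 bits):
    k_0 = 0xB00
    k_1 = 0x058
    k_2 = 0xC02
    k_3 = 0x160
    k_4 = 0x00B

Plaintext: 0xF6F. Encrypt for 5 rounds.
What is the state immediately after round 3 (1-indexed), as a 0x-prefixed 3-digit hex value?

0xB10

s_0 = plaintext = 0xF6F
s_1 = Round(s_0, k_0) = 0xB12
s_2 = Round(s_1, k_1) = 0x988
s_3 = Round(s_2, k_2) = 0xB10
s_4 = Round(s_3, k_3) = 0x704
s_5 = Round(s_4, k_4) = 0xAD0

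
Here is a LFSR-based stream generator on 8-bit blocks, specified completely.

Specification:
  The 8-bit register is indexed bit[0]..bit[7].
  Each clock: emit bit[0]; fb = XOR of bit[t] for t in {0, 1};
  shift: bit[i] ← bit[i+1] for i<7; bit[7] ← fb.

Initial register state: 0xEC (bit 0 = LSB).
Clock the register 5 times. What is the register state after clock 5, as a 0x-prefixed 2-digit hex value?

reg_0 = 0xEC
clock 1: out=0, reg = 0x76
clock 2: out=0, reg = 0xBB
clock 3: out=1, reg = 0x5D
clock 4: out=1, reg = 0xAE
clock 5: out=0, reg = 0xD7

0xD7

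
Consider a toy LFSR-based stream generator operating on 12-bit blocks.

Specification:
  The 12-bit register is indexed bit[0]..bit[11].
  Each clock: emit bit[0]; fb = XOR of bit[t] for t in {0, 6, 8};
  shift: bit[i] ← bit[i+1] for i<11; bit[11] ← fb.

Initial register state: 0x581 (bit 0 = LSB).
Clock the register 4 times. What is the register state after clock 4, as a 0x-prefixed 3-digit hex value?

0x258

reg_0 = 0x581
clock 1: out=1, reg = 0x2C0
clock 2: out=0, reg = 0x960
clock 3: out=0, reg = 0x4B0
clock 4: out=0, reg = 0x258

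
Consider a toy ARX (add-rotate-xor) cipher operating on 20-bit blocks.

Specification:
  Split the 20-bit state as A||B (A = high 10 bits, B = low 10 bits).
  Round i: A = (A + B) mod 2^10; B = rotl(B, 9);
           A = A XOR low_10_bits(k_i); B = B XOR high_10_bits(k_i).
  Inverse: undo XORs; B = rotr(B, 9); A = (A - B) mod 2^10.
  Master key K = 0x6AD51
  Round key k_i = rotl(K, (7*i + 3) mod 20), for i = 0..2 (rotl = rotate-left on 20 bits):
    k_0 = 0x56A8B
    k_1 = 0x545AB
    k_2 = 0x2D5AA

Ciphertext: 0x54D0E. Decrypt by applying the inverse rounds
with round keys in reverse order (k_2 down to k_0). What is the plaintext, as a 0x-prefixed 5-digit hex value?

0xCA22A

s_0 = ciphertext = 0x54D0E
s_1 = InvRound(s_0, k_2) = 0x60F76
s_2 = InvRound(s_1, k_1) = 0xF644F
s_3 = InvRound(s_2, k_0) = 0xCA22A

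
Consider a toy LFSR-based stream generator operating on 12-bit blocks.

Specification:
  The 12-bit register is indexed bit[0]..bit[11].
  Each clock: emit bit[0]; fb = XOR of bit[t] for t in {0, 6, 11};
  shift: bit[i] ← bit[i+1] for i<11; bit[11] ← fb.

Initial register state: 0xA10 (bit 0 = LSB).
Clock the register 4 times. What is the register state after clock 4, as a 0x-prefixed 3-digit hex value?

reg_0 = 0xA10
clock 1: out=0, reg = 0xD08
clock 2: out=0, reg = 0xE84
clock 3: out=0, reg = 0xF42
clock 4: out=0, reg = 0x7A1

0x7A1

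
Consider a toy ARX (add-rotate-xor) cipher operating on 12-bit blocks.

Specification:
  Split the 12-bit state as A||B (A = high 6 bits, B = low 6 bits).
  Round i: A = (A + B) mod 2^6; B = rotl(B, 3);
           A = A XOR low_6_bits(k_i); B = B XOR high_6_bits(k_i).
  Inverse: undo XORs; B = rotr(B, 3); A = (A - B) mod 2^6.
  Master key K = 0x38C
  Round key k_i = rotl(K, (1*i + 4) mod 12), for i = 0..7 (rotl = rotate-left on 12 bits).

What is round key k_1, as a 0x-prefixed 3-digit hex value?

K = 0x38C
k_0 = rotl(K, (1*0+4) mod 12) = rotl(K, 4) = 0x8C3
k_1 = rotl(K, (1*1+4) mod 12) = rotl(K, 5) = 0x187

0x187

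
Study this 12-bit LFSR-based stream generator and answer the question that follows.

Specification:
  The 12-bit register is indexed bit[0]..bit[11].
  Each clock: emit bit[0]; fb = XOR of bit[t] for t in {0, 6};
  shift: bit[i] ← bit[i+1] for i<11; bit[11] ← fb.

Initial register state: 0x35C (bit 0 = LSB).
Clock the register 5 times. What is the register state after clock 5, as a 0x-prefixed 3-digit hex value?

0x89A

reg_0 = 0x35C
clock 1: out=0, reg = 0x9AE
clock 2: out=0, reg = 0x4D7
clock 3: out=1, reg = 0x26B
clock 4: out=1, reg = 0x135
clock 5: out=1, reg = 0x89A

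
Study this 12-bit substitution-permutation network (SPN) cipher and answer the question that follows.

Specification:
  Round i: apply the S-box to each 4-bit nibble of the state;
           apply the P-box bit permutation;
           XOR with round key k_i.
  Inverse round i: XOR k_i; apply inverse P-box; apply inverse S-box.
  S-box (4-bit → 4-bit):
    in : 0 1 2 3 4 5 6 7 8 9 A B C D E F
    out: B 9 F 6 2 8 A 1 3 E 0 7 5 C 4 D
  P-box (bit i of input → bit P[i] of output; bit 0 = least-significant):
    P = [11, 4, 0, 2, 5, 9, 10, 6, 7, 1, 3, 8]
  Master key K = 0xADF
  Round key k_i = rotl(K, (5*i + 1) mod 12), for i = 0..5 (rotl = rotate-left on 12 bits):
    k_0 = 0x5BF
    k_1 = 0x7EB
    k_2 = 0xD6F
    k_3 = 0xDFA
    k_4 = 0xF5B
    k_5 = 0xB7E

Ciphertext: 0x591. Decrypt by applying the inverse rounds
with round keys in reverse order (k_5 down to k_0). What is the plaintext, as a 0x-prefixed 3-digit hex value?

0x420

s_0 = ciphertext = 0x591
s_1 = InvRound(s_0, k_5) = 0xB2F
s_2 = InvRound(s_1, k_4) = 0xAF6
s_3 = InvRound(s_2, k_3) = 0xD35
s_4 = InvRound(s_3, k_2) = 0x354
s_5 = InvRound(s_4, k_1) = 0xBC9
s_6 = InvRound(s_5, k_0) = 0x420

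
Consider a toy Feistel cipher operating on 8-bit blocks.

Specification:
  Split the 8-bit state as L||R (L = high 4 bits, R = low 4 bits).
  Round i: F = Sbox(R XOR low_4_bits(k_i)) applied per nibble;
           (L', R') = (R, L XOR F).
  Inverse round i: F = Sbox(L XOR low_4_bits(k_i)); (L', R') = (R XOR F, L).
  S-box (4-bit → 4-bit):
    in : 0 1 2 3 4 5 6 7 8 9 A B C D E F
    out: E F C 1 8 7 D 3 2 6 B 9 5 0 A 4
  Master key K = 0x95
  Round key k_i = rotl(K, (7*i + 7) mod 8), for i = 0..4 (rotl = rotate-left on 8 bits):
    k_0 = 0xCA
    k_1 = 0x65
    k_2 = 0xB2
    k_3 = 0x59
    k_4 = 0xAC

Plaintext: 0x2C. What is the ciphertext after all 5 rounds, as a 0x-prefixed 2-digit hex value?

s_0 = plaintext = 0x2C
s_1 = Round(s_0, k_0) = 0xCF
s_2 = Round(s_1, k_1) = 0xF7
s_3 = Round(s_2, k_2) = 0x78
s_4 = Round(s_3, k_3) = 0x88
s_5 = Round(s_4, k_4) = 0x80

0x80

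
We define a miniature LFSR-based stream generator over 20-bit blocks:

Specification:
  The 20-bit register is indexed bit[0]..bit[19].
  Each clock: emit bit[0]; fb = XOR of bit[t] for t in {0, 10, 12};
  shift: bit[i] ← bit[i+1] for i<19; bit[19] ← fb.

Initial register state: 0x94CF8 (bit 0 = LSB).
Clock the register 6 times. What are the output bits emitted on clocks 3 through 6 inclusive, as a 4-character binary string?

reg_0 = 0x94CF8
clock 1: out=0, reg = 0xCA67C
clock 2: out=0, reg = 0xE533E
clock 3: out=0, reg = 0xF299F
clock 4: out=1, reg = 0xF94CF
clock 5: out=1, reg = 0xFCA67
clock 6: out=1, reg = 0xFE533

0111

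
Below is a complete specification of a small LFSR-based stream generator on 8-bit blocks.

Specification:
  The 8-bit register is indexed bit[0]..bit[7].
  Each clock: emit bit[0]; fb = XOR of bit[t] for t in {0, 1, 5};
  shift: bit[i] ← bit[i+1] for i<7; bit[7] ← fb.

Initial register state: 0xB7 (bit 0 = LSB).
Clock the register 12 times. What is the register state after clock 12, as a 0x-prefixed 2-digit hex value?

0x26

reg_0 = 0xB7
clock 1: out=1, reg = 0xDB
clock 2: out=1, reg = 0x6D
clock 3: out=1, reg = 0x36
clock 4: out=0, reg = 0x1B
clock 5: out=1, reg = 0x0D
clock 6: out=1, reg = 0x86
clock 7: out=0, reg = 0xC3
clock 8: out=1, reg = 0x61
clock 9: out=1, reg = 0x30
clock 10: out=0, reg = 0x98
clock 11: out=0, reg = 0x4C
clock 12: out=0, reg = 0x26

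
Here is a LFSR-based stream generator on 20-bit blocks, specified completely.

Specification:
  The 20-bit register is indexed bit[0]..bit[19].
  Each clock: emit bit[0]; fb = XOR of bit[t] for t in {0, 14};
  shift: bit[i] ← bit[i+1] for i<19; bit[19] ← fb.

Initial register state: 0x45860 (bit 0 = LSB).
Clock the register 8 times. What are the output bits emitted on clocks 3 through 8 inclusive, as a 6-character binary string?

reg_0 = 0x45860
clock 1: out=0, reg = 0xA2C30
clock 2: out=0, reg = 0x51618
clock 3: out=0, reg = 0x28B0C
clock 4: out=0, reg = 0x14586
clock 5: out=0, reg = 0x8A2C3
clock 6: out=1, reg = 0xC5161
clock 7: out=1, reg = 0x628B0
clock 8: out=0, reg = 0x31458

000110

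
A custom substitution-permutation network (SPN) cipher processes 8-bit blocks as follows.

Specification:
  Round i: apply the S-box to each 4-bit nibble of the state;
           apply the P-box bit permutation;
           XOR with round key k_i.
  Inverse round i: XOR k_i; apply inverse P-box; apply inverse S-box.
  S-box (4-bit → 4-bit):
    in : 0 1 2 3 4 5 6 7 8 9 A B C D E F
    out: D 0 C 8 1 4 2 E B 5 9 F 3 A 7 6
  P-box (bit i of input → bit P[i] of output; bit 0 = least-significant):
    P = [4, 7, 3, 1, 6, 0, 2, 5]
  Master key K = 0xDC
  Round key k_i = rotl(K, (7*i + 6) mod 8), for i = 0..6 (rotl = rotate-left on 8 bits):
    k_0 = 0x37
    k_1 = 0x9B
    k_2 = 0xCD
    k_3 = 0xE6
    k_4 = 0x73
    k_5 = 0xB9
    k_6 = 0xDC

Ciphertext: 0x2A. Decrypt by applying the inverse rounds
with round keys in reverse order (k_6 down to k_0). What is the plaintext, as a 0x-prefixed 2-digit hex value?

0x48

s_0 = ciphertext = 0x2A
s_1 = InvRound(s_0, k_6) = 0x08
s_2 = InvRound(s_1, k_5) = 0xDC
s_3 = InvRound(s_2, k_4) = 0x77
s_4 = InvRound(s_3, k_3) = 0x6C
s_5 = InvRound(s_4, k_2) = 0xD6
s_6 = InvRound(s_5, k_1) = 0xE5
s_7 = InvRound(s_6, k_0) = 0x48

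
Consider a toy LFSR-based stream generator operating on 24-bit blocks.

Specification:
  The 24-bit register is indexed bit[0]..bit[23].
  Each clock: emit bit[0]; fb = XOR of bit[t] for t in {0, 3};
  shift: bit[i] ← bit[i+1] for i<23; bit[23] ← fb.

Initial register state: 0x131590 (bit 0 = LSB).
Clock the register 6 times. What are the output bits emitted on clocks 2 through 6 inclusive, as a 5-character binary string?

reg_0 = 0x131590
clock 1: out=0, reg = 0x098AC8
clock 2: out=0, reg = 0x84C564
clock 3: out=0, reg = 0x4262B2
clock 4: out=0, reg = 0x213159
clock 5: out=1, reg = 0x1098AC
clock 6: out=0, reg = 0x884C56

00010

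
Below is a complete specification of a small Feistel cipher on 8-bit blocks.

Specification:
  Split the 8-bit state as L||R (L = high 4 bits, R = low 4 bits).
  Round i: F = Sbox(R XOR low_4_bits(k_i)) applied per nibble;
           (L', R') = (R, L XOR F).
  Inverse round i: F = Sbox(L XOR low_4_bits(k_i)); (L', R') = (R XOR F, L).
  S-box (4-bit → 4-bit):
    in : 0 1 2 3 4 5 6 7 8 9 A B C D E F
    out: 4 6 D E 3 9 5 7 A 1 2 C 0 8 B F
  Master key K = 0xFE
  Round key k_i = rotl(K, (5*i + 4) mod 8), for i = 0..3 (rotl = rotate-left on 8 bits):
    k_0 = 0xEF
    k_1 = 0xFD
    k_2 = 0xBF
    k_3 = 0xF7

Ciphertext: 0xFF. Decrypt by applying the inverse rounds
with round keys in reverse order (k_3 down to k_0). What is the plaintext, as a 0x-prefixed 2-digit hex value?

0x61

s_0 = ciphertext = 0xFF
s_1 = InvRound(s_0, k_3) = 0x5F
s_2 = InvRound(s_1, k_2) = 0xD5
s_3 = InvRound(s_2, k_1) = 0x1D
s_4 = InvRound(s_3, k_0) = 0x61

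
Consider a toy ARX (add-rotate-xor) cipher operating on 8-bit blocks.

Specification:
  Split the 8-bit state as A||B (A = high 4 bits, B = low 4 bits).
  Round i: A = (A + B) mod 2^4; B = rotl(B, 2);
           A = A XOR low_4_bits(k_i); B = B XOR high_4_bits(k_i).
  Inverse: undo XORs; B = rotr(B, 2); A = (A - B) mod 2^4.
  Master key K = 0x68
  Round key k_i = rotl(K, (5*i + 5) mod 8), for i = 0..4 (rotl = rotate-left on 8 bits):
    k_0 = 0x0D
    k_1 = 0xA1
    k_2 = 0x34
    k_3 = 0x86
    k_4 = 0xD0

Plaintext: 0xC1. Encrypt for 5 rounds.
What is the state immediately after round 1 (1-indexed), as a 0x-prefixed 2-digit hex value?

s_0 = plaintext = 0xC1
s_1 = Round(s_0, k_0) = 0x04
s_2 = Round(s_1, k_1) = 0x5B
s_3 = Round(s_2, k_2) = 0x4D
s_4 = Round(s_3, k_3) = 0x7F
s_5 = Round(s_4, k_4) = 0x62

0x04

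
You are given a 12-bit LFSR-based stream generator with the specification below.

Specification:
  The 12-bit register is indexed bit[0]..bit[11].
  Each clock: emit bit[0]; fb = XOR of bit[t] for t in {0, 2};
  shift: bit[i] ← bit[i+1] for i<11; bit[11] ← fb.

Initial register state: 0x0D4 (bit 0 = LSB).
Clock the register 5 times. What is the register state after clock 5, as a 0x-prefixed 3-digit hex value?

0x086

reg_0 = 0x0D4
clock 1: out=0, reg = 0x86A
clock 2: out=0, reg = 0x435
clock 3: out=1, reg = 0x21A
clock 4: out=0, reg = 0x10D
clock 5: out=1, reg = 0x086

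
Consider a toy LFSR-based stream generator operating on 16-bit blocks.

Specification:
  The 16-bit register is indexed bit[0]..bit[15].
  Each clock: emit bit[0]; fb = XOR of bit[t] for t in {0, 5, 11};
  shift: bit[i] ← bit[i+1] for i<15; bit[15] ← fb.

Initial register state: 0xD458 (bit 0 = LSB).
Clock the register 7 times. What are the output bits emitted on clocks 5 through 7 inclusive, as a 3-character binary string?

reg_0 = 0xD458
clock 1: out=0, reg = 0x6A2C
clock 2: out=0, reg = 0x3516
clock 3: out=0, reg = 0x1A8B
clock 4: out=1, reg = 0x0D45
clock 5: out=1, reg = 0x06A2
clock 6: out=0, reg = 0x8351
clock 7: out=1, reg = 0xC1A8

101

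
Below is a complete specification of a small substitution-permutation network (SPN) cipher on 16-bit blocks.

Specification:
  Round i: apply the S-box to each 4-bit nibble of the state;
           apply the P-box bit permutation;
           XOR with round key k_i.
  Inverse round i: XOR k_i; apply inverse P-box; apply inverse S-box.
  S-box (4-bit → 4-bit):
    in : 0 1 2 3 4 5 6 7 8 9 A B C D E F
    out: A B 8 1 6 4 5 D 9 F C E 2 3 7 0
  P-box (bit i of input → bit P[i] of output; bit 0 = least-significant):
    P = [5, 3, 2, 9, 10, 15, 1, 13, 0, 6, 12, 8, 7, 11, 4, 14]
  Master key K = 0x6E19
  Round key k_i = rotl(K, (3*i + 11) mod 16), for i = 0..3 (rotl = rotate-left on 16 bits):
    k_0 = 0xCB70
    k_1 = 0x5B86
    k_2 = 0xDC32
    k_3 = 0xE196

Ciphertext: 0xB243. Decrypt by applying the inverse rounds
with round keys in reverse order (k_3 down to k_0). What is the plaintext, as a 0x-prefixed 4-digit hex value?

s_0 = ciphertext = 0xB243
s_1 = InvRound(s_0, k_3) = 0x79FA
s_2 = InvRound(s_1, k_2) = 0x301C
s_3 = InvRound(s_2, k_1) = 0x92A0
s_4 = InvRound(s_3, k_0) = 0x9BFF

0x9BFF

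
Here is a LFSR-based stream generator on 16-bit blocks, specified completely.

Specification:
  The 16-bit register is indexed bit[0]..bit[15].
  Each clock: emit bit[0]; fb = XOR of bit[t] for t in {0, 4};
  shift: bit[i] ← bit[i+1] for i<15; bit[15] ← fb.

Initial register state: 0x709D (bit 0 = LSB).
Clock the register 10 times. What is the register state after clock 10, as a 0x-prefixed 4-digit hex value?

reg_0 = 0x709D
clock 1: out=1, reg = 0x384E
clock 2: out=0, reg = 0x1C27
clock 3: out=1, reg = 0x8E13
clock 4: out=1, reg = 0x4709
clock 5: out=1, reg = 0xA384
clock 6: out=0, reg = 0x51C2
clock 7: out=0, reg = 0x28E1
clock 8: out=1, reg = 0x9470
clock 9: out=0, reg = 0xCA38
clock 10: out=0, reg = 0xE51C

0xE51C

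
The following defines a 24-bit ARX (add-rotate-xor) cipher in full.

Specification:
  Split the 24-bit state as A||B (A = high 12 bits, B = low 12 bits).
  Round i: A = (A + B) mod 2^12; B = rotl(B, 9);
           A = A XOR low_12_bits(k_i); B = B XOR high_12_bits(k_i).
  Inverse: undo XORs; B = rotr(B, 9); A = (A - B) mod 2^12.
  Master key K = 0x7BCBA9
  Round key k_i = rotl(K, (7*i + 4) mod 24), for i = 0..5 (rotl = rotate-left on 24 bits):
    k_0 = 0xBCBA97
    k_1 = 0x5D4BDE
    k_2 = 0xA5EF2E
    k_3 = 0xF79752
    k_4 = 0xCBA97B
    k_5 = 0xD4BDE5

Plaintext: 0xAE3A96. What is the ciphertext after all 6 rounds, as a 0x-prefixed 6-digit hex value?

0xF1B353

s_0 = plaintext = 0xAE3A96
s_1 = Round(s_0, k_0) = 0xFEE699
s_2 = Round(s_1, k_1) = 0xD59707
s_3 = Round(s_2, k_2) = 0xB4E4BE
s_4 = Round(s_3, k_3) = 0x75E3EE
s_5 = Round(s_4, k_4) = 0x2370C7
s_6 = Round(s_5, k_5) = 0xF1B353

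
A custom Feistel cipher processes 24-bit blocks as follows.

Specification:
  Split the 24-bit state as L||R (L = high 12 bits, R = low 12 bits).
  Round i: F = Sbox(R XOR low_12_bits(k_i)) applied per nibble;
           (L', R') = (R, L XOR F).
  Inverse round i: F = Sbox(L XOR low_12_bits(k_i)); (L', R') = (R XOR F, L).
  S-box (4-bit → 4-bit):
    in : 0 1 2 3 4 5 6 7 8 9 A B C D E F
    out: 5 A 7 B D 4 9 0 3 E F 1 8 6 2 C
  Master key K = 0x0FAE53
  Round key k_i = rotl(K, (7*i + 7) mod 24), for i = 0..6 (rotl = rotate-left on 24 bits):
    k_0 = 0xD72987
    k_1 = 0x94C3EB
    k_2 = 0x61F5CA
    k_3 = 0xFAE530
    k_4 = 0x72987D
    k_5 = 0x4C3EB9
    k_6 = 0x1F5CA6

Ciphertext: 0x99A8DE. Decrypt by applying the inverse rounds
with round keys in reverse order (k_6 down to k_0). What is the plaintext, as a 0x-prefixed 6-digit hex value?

s_0 = ciphertext = 0x99A8DE
s_1 = InvRound(s_0, k_6) = 0xC6699A
s_2 = InvRound(s_1, k_5) = 0xEF6C66
s_3 = InvRound(s_2, k_4) = 0x557EF6
s_4 = InvRound(s_3, k_3) = 0xB66557
s_5 = InvRound(s_4, k_2) = 0x7AFB66
s_6 = InvRound(s_5, k_1) = 0x6BB7AF
s_7 = InvRound(s_6, k_0) = 0xB176BB

0xB176BB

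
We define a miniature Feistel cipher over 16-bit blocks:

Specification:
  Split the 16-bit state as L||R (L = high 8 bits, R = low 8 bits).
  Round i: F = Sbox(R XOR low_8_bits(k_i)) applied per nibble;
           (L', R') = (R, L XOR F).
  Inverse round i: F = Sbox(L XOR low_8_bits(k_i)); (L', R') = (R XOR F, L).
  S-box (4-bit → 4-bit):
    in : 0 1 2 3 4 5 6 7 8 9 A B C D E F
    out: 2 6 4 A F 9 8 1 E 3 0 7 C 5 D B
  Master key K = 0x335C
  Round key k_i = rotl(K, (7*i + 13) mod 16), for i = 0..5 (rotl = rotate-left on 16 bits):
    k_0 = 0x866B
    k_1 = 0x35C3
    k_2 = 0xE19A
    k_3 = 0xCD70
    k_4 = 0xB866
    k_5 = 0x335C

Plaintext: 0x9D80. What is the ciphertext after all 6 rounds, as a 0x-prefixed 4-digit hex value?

0x2195

s_0 = plaintext = 0x9D80
s_1 = Round(s_0, k_0) = 0x804A
s_2 = Round(s_1, k_1) = 0x4A63
s_3 = Round(s_2, k_2) = 0x63F9
s_4 = Round(s_3, k_3) = 0xF980
s_5 = Round(s_4, k_4) = 0x8021
s_6 = Round(s_5, k_5) = 0x2195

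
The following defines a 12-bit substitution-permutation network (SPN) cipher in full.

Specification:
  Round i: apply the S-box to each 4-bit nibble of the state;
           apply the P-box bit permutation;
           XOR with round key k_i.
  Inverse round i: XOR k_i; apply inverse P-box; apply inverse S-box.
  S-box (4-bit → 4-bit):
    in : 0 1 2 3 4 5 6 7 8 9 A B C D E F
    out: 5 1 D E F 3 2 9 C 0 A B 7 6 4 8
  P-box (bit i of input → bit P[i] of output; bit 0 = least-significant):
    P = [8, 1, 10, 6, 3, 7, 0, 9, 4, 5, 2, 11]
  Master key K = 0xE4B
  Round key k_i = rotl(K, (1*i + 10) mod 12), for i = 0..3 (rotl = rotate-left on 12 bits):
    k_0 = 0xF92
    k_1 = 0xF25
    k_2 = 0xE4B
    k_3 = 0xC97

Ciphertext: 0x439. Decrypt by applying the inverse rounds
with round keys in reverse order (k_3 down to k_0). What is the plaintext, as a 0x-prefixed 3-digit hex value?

s_0 = ciphertext = 0x439
s_1 = InvRound(s_0, k_3) = 0x356
s_2 = InvRound(s_1, k_2) = 0x200
s_3 = InvRound(s_2, k_1) = 0x3E0
s_4 = InvRound(s_3, k_0) = 0xB93

0xB93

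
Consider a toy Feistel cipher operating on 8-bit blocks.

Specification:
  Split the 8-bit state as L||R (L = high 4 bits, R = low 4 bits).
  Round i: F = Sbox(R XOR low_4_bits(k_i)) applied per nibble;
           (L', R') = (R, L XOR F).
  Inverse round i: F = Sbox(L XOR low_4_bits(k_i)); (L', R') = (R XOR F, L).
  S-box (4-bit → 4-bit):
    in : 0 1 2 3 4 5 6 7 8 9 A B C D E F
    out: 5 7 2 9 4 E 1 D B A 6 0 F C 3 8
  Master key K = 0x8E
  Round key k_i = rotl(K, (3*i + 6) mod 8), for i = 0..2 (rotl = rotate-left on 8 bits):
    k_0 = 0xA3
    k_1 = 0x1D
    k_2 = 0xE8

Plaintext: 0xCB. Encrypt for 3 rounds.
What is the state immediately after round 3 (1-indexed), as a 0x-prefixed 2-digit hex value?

0xD9

s_0 = plaintext = 0xCB
s_1 = Round(s_0, k_0) = 0xB7
s_2 = Round(s_1, k_1) = 0x7D
s_3 = Round(s_2, k_2) = 0xD9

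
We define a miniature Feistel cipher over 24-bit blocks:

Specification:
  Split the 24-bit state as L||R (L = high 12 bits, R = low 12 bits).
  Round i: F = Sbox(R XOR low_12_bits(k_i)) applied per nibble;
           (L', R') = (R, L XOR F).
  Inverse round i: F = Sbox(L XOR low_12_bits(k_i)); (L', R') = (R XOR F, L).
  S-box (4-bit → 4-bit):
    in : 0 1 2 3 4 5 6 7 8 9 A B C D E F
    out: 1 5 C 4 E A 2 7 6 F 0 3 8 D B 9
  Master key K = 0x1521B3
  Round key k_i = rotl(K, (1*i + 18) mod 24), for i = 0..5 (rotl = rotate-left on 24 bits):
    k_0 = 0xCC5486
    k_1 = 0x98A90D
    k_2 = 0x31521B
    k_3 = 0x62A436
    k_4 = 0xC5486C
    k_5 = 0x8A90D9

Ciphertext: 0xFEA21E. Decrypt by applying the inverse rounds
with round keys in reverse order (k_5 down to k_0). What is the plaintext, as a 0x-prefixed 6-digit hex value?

0x64565B

s_0 = ciphertext = 0xFEA21E
s_1 = InvRound(s_0, k_5) = 0xB5AFEA
s_2 = InvRound(s_1, k_4) = 0xBA8B5A
s_3 = InvRound(s_2, k_3) = 0x2A1BA8
s_4 = InvRound(s_3, k_2) = 0xA982A1
s_5 = InvRound(s_4, k_1) = 0x65BA98
s_6 = InvRound(s_5, k_0) = 0x64565B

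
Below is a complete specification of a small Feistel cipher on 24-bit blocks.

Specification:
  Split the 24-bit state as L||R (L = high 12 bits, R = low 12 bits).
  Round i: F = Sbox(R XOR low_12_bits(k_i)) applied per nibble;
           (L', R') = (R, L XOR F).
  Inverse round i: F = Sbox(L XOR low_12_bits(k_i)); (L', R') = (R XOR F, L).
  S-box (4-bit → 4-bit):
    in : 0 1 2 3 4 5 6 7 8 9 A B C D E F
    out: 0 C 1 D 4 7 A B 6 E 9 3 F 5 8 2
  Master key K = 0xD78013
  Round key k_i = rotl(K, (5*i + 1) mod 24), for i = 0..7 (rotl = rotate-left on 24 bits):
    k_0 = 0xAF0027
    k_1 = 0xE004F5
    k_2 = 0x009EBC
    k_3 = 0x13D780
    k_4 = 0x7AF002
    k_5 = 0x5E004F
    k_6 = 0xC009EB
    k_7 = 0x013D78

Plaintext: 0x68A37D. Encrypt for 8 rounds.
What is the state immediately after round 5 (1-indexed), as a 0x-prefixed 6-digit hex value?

s_0 = plaintext = 0x68A37D
s_1 = Round(s_0, k_0) = 0x37DBF3
s_2 = Round(s_1, k_1) = 0xBF3177
s_3 = Round(s_2, k_2) = 0x177900
s_4 = Round(s_3, k_3) = 0x900917
s_5 = Round(s_4, k_4) = 0x9177C7
s_6 = Round(s_5, k_5) = 0x7C7271
s_7 = Round(s_6, k_6) = 0x27142E
s_8 = Round(s_7, k_7) = 0x42EC0B

0x9177C7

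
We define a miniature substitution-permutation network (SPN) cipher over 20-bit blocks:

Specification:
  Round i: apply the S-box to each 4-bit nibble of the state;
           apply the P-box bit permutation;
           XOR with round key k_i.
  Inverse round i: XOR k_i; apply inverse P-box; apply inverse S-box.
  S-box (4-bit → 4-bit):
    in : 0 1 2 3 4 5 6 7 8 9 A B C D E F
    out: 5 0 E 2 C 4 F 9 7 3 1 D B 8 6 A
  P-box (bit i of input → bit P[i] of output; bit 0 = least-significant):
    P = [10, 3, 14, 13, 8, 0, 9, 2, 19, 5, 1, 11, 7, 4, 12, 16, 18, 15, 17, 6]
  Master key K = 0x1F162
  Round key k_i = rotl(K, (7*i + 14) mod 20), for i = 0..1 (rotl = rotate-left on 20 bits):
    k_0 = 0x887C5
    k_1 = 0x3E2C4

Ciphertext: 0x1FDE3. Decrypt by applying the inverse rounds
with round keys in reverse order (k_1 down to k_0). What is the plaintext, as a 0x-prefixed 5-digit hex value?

0x9B8C8

s_0 = ciphertext = 0x1FDE3
s_1 = InvRound(s_0, k_1) = 0x5526A
s_2 = InvRound(s_1, k_0) = 0x9B8C8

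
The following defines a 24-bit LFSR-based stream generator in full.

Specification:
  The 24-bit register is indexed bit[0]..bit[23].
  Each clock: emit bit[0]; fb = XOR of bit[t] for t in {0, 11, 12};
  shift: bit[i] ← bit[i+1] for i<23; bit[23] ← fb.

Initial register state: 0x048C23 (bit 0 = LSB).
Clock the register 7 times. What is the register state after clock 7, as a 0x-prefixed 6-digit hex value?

0xF40918

reg_0 = 0x048C23
clock 1: out=1, reg = 0x024611
clock 2: out=1, reg = 0x812308
clock 3: out=0, reg = 0x409184
clock 4: out=0, reg = 0xA048C2
clock 5: out=0, reg = 0xD02461
clock 6: out=1, reg = 0xE81230
clock 7: out=0, reg = 0xF40918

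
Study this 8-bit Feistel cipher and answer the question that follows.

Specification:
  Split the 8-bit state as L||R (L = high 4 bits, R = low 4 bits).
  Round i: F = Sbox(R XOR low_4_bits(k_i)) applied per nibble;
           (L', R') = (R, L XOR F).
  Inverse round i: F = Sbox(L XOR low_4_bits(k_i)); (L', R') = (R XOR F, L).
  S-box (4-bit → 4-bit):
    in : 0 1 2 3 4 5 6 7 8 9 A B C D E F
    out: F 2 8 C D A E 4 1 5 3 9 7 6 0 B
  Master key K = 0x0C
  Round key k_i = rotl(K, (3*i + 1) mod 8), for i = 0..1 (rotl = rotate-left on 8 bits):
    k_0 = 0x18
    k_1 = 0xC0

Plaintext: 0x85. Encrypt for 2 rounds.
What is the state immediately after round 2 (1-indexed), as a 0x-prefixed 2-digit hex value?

s_0 = plaintext = 0x85
s_1 = Round(s_0, k_0) = 0x5E
s_2 = Round(s_1, k_1) = 0xE5

0xE5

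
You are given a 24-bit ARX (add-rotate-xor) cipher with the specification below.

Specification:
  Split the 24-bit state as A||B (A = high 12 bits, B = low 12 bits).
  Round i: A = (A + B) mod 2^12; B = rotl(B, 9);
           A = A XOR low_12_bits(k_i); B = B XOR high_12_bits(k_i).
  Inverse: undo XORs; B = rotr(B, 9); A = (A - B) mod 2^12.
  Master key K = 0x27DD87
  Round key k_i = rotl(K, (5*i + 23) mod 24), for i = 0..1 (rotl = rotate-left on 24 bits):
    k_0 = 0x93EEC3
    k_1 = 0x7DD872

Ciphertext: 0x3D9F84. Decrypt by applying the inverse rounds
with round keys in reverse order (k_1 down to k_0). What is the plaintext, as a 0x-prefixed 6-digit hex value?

0x687F95

s_0 = ciphertext = 0x3D9F84
s_1 = InvRound(s_0, k_1) = 0x8DF2CC
s_2 = InvRound(s_1, k_0) = 0x687F95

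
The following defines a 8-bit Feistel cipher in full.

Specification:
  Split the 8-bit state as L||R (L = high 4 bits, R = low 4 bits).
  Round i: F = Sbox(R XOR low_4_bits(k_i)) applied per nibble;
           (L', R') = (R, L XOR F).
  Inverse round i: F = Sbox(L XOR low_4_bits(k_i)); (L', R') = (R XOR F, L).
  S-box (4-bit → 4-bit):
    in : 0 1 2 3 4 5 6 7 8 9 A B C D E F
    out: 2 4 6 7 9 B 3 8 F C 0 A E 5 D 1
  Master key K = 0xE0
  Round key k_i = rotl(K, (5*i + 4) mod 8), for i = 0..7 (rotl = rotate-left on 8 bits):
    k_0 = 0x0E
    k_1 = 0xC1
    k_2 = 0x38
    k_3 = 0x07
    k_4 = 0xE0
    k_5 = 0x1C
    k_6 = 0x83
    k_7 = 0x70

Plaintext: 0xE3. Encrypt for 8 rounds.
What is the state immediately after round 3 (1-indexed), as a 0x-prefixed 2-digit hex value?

s_0 = plaintext = 0xE3
s_1 = Round(s_0, k_0) = 0x3B
s_2 = Round(s_1, k_1) = 0xB3
s_3 = Round(s_2, k_2) = 0x31
s_4 = Round(s_3, k_3) = 0x10
s_5 = Round(s_4, k_4) = 0x03
s_6 = Round(s_5, k_5) = 0x31
s_7 = Round(s_6, k_6) = 0x15
s_8 = Round(s_7, k_7) = 0x5A

0x31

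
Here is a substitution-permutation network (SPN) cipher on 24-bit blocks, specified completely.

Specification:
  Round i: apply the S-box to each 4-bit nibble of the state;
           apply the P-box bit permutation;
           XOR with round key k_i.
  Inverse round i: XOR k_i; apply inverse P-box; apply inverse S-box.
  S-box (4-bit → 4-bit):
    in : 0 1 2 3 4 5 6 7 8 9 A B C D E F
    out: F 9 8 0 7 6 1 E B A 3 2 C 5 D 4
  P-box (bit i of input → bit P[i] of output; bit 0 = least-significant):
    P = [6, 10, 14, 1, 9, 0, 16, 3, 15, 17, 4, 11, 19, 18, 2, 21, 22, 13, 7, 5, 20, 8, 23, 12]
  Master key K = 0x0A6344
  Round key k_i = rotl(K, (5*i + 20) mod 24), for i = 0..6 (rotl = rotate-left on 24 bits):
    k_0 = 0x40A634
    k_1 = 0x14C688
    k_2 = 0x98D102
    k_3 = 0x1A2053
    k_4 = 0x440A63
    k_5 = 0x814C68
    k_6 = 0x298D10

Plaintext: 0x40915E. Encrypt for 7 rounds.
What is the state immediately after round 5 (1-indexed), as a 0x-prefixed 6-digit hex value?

0x3E2218

s_0 = plaintext = 0x40915E
s_1 = Round(s_0, k_0) = 0xB54FD7
s_2 = Round(s_1, k_1) = 0x19A11E
s_3 = Round(s_2, k_2) = 0x842B68
s_4 = Round(s_3, k_3) = 0x681791
s_5 = Round(s_4, k_4) = 0x3E2218
s_6 = Round(s_5, k_5) = 0xE14282
s_7 = Round(s_6, k_6) = 0xF5973F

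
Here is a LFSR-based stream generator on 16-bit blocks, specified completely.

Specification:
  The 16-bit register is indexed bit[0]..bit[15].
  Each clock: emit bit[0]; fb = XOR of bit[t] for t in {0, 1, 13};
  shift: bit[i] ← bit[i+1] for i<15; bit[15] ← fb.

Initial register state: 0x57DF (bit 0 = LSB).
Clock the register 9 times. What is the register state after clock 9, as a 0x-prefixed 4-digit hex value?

reg_0 = 0x57DF
clock 1: out=1, reg = 0x2BEF
clock 2: out=1, reg = 0x95F7
clock 3: out=1, reg = 0x4AFB
clock 4: out=1, reg = 0x257D
clock 5: out=1, reg = 0x12BE
clock 6: out=0, reg = 0x895F
clock 7: out=1, reg = 0x44AF
clock 8: out=1, reg = 0x2257
clock 9: out=1, reg = 0x912B

0x912B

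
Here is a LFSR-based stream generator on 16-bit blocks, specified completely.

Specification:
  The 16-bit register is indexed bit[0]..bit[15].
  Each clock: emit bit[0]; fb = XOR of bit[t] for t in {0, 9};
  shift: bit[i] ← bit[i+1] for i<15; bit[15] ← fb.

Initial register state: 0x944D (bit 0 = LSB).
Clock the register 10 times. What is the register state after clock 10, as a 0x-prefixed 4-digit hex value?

reg_0 = 0x944D
clock 1: out=1, reg = 0xCA26
clock 2: out=0, reg = 0xE513
clock 3: out=1, reg = 0xF289
clock 4: out=1, reg = 0x7944
clock 5: out=0, reg = 0x3CA2
clock 6: out=0, reg = 0x1E51
clock 7: out=1, reg = 0x0F28
clock 8: out=0, reg = 0x8794
clock 9: out=0, reg = 0xC3CA
clock 10: out=0, reg = 0xE1E5

0xE1E5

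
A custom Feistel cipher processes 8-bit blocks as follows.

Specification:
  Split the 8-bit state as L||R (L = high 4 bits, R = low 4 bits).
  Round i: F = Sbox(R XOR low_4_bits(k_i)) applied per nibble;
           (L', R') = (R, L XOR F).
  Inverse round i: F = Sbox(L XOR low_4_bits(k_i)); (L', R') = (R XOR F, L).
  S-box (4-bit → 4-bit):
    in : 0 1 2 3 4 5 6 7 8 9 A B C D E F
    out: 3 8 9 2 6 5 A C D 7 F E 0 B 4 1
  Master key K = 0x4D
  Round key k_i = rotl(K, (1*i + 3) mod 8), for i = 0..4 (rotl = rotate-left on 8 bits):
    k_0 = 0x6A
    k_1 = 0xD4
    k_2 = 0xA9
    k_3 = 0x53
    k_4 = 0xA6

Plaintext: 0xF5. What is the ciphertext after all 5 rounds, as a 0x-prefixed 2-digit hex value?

s_0 = plaintext = 0xF5
s_1 = Round(s_0, k_0) = 0x5E
s_2 = Round(s_1, k_1) = 0xEA
s_3 = Round(s_2, k_2) = 0xAC
s_4 = Round(s_3, k_3) = 0xCB
s_5 = Round(s_4, k_4) = 0xB7

0xB7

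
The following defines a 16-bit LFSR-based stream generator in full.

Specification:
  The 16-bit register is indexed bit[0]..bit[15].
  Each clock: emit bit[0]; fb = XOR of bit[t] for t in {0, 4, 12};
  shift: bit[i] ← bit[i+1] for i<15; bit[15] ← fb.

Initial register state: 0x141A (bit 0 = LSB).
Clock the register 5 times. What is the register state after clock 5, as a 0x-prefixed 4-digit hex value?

reg_0 = 0x141A
clock 1: out=0, reg = 0x0A0D
clock 2: out=1, reg = 0x8506
clock 3: out=0, reg = 0x4283
clock 4: out=1, reg = 0xA141
clock 5: out=1, reg = 0xD0A0

0xD0A0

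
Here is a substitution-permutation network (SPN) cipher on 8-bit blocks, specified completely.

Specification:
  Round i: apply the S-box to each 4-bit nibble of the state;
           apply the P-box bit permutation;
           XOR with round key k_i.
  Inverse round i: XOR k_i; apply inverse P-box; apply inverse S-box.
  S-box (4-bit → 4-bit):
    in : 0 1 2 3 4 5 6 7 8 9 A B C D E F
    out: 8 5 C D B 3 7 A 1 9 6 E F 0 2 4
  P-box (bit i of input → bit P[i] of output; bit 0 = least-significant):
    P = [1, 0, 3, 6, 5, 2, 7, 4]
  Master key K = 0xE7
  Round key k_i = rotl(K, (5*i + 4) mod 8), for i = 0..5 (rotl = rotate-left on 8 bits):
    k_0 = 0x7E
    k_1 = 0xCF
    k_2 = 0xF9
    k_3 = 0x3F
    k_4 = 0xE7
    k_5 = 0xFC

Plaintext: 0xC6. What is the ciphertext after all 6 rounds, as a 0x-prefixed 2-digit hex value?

0x75

s_0 = plaintext = 0xC6
s_1 = Round(s_0, k_0) = 0xC1
s_2 = Round(s_1, k_1) = 0x71
s_3 = Round(s_2, k_2) = 0xE7
s_4 = Round(s_3, k_3) = 0x7A
s_5 = Round(s_4, k_4) = 0xFA
s_6 = Round(s_5, k_5) = 0x75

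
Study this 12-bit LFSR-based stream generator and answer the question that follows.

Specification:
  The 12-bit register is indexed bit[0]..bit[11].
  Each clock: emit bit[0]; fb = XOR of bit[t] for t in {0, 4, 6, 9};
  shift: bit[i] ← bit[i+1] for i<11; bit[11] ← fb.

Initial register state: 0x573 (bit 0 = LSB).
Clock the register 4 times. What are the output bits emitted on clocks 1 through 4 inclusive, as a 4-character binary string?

reg_0 = 0x573
clock 1: out=1, reg = 0xAB9
clock 2: out=1, reg = 0xD5C
clock 3: out=0, reg = 0x6AE
clock 4: out=0, reg = 0xB57

1100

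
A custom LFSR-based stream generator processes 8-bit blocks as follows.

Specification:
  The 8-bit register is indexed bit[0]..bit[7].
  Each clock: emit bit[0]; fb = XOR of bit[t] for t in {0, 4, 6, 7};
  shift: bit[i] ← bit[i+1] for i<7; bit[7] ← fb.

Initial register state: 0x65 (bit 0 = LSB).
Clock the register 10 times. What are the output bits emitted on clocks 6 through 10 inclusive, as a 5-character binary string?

reg_0 = 0x65
clock 1: out=1, reg = 0x32
clock 2: out=0, reg = 0x99
clock 3: out=1, reg = 0xCC
clock 4: out=0, reg = 0x66
clock 5: out=0, reg = 0xB3
clock 6: out=1, reg = 0xD9
clock 7: out=1, reg = 0x6C
clock 8: out=0, reg = 0xB6
clock 9: out=0, reg = 0x5B
clock 10: out=1, reg = 0xAD

11001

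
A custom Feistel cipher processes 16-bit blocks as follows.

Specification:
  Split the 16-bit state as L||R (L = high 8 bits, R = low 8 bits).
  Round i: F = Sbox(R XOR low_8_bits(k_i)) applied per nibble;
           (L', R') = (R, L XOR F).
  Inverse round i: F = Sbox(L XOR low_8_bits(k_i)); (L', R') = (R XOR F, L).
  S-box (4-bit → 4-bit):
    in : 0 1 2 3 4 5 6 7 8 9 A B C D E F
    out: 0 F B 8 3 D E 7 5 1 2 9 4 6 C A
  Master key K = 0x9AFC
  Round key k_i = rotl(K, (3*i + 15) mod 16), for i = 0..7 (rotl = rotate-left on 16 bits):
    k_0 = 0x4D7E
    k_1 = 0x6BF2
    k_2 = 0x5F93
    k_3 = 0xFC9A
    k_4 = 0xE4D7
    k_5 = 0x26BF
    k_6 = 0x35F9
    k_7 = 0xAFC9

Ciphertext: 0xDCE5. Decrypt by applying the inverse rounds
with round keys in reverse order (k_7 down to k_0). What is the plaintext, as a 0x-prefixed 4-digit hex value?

0x6187

s_0 = ciphertext = 0xDCE5
s_1 = InvRound(s_0, k_7) = 0x18DC
s_2 = InvRound(s_1, k_6) = 0x1318
s_3 = InvRound(s_2, k_5) = 0x3C13
s_4 = InvRound(s_3, k_4) = 0xDA3C
s_5 = InvRound(s_4, k_3) = 0x0CDA
s_6 = InvRound(s_5, k_2) = 0xC00C
s_7 = InvRound(s_6, k_1) = 0x87C0
s_8 = InvRound(s_7, k_0) = 0x6187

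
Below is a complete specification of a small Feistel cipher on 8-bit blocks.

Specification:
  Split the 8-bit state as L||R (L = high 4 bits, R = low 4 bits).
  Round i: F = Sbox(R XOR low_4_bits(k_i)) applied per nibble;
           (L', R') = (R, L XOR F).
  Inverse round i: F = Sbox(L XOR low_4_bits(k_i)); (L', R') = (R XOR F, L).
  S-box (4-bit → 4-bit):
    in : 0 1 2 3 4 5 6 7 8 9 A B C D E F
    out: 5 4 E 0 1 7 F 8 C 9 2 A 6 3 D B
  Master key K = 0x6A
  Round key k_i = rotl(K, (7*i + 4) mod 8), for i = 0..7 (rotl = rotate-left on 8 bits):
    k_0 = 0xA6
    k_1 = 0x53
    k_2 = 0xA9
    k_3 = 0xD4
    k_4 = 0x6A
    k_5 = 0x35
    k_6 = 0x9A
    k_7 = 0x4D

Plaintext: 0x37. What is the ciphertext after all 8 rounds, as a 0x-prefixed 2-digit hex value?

0x66

s_0 = plaintext = 0x37
s_1 = Round(s_0, k_0) = 0x77
s_2 = Round(s_1, k_1) = 0x76
s_3 = Round(s_2, k_2) = 0x6C
s_4 = Round(s_3, k_3) = 0xCA
s_5 = Round(s_4, k_4) = 0xA9
s_6 = Round(s_5, k_5) = 0x9C
s_7 = Round(s_6, k_6) = 0xC6
s_8 = Round(s_7, k_7) = 0x66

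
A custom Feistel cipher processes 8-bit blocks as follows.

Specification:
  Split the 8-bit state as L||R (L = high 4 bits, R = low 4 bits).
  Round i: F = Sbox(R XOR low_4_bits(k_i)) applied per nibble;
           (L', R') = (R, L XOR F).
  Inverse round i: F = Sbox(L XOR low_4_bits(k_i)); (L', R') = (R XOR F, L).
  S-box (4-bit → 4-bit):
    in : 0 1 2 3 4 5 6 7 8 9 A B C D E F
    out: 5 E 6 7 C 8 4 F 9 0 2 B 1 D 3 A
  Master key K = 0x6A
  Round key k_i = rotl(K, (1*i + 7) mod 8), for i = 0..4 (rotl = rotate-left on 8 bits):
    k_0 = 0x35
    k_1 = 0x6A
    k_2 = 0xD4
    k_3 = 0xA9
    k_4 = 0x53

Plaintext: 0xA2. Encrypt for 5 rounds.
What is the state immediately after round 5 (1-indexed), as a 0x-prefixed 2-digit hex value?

s_0 = plaintext = 0xA2
s_1 = Round(s_0, k_0) = 0x25
s_2 = Round(s_1, k_1) = 0x58
s_3 = Round(s_2, k_2) = 0x84
s_4 = Round(s_3, k_3) = 0x45
s_5 = Round(s_4, k_4) = 0x50

0x50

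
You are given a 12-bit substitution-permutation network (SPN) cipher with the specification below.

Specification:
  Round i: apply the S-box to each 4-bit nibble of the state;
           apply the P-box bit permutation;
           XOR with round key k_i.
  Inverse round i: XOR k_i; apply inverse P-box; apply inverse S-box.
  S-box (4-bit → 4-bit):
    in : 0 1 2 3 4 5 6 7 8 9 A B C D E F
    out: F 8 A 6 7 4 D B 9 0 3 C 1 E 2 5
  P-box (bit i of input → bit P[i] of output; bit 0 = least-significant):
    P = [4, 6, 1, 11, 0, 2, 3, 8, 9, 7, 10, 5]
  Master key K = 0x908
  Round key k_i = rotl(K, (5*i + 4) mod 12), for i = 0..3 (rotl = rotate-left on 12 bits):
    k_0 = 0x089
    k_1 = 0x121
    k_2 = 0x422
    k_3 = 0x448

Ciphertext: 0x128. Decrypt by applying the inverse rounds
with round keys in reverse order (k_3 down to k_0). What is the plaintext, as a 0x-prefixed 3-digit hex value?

s_0 = ciphertext = 0x128
s_1 = InvRound(s_0, k_3) = 0xB1E
s_2 = InvRound(s_1, k_2) = 0x6D8
s_3 = InvRound(s_2, k_1) = 0x06A
s_4 = InvRound(s_3, k_0) = 0x2C3

0x2C3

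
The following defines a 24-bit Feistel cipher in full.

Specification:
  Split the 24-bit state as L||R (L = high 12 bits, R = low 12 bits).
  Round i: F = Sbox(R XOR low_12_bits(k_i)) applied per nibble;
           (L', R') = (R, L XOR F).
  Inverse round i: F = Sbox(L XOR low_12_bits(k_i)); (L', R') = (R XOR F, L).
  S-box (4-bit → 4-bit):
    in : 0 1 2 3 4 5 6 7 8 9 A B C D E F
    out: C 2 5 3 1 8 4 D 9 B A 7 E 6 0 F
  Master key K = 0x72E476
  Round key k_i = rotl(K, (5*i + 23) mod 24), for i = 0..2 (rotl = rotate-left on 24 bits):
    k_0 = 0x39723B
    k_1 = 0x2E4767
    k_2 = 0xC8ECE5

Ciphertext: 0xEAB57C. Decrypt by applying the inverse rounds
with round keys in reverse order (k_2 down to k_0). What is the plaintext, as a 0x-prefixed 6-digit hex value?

s_0 = ciphertext = 0xEAB57C
s_1 = InvRound(s_0, k_2) = 0x06CEAB
s_2 = InvRound(s_1, k_1) = 0x36C06C
s_3 = InvRound(s_2, k_0) = 0x2E136C

0x2E136C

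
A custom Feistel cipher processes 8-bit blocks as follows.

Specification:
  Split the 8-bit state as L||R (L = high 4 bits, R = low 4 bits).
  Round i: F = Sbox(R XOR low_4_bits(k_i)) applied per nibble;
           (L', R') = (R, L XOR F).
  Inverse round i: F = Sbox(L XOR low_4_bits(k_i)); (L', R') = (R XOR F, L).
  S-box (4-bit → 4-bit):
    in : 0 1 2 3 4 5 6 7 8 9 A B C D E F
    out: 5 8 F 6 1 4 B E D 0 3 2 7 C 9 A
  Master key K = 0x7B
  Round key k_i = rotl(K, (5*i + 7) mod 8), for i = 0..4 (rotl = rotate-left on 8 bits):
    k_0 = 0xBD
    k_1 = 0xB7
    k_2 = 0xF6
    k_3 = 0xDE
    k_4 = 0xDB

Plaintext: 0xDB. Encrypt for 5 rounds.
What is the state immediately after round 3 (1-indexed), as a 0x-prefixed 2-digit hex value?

0x32

s_0 = plaintext = 0xDB
s_1 = Round(s_0, k_0) = 0xB6
s_2 = Round(s_1, k_1) = 0x63
s_3 = Round(s_2, k_2) = 0x32
s_4 = Round(s_3, k_3) = 0x24
s_5 = Round(s_4, k_4) = 0x48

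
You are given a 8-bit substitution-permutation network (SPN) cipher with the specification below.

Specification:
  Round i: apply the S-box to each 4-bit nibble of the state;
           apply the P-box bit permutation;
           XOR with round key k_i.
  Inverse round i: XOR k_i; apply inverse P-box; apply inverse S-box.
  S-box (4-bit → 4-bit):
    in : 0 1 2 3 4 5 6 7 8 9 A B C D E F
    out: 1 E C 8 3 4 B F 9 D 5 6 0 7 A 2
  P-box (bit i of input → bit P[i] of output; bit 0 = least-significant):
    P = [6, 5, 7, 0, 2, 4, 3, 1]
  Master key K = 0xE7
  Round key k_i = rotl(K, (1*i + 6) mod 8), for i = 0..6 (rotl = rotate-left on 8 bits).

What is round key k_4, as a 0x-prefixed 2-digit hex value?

K = 0xE7
k_0 = rotl(K, (1*0+6) mod 8) = rotl(K, 6) = 0xF9
k_1 = rotl(K, (1*1+6) mod 8) = rotl(K, 7) = 0xF3
k_2 = rotl(K, (1*2+6) mod 8) = rotl(K, 0) = 0xE7
k_3 = rotl(K, (1*3+6) mod 8) = rotl(K, 1) = 0xCF
k_4 = rotl(K, (1*4+6) mod 8) = rotl(K, 2) = 0x9F

0x9F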